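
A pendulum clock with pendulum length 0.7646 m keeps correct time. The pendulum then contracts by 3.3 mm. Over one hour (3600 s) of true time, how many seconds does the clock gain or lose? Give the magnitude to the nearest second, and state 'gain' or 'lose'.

gain 8 s

T ∝ √L, so T'/T = √(0.76130/0.7646) = 0.997840.
In 3600 s of true time the clock registers 3600/0.997840 = 3607.8 s, so it gains 8 s.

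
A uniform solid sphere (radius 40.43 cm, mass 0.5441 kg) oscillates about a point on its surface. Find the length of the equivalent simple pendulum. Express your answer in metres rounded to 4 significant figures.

The equivalent simple-pendulum length is L_eq = I/(md), where I is about the pivot and d = 0.40430 m.
I_cm = (2/5)mR² = 0.035575 kg·m², so I = I_cm + md² = 0.035575 + 0.088938 = 0.12451 kg·m².
L_eq = 0.12451/(0.5441 × 0.40430) = 0.5660 m.

0.5660 m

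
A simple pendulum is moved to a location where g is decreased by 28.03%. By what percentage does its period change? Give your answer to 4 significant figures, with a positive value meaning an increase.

T ∝ 1/√g, so T'/T = 1/√(0.71970) = 1.1788.
Percentage change in T = (1.1788 − 1) × 100% = 17.88%.

17.88%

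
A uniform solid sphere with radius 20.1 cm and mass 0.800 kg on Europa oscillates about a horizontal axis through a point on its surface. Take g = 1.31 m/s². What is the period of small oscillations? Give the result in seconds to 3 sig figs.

2.91 s

I_cm = (2/5)mr² = 0.01293 kg·m². The pivot is at distance d = 0.201 m from the centre of mass.
By the parallel-axis theorem, I = I_cm + md² = 0.01293 + 0.03232 = 0.04525 kg·m².
T = 2π√(I/(mgd)) = 2π√(0.04525/(0.800 × 1.31 × 0.201)) = 2.91 s.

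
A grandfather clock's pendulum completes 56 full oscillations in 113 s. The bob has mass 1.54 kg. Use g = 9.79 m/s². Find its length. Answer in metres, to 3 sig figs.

1.01 m

T = 113/56 = 2.018 s.
From T = 2π√(L/g), L = gT²/(4π²) = 9.79 × 2.018²/(4π²) = 1.01 m.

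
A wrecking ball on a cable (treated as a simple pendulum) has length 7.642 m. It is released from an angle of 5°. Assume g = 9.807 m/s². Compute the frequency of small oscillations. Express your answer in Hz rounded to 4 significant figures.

T = 2π√(L/g) = 2π√(7.642/9.807) = 5.5465 s, so f = 1/T = 0.1803 Hz.

0.1803 Hz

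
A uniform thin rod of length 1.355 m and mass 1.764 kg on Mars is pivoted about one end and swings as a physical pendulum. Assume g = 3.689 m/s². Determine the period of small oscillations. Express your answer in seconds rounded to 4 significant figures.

3.109 s

For a physical pendulum T = 2π√(I/(mgd)), with d = 0.67750 m from pivot to centre of mass.
I_cm = mL²/12 = 1.764 × 1.355²/12 = 0.26990 kg·m²; I = I_cm + md² = 0.26990 + 1.764 × 0.67750² = 1.0796 kg·m².
T = 2π√(1.0796/(1.764 × 3.689 × 0.67750)) = 3.109 s.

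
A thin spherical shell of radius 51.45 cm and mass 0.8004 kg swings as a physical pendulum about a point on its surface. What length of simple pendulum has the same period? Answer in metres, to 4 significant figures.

0.8575 m

The equivalent simple-pendulum length is L_eq = I/(md), where I is about the pivot and d = 0.51450 m.
I_cm = (2/3)mR² = 0.14125 kg·m², so I = I_cm + md² = 0.14125 + 0.21187 = 0.35312 kg·m².
L_eq = 0.35312/(0.8004 × 0.51450) = 0.8575 m.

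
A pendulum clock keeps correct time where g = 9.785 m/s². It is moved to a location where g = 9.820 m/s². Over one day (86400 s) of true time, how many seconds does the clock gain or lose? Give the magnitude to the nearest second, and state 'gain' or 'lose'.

gain 154 s

The clock's period scales as T ∝ 1/√g, so T'/T = √(9.785/9.820) = 0.998216.
In 86400 s of true time the clock registers 86400/0.998216 = 86554.4 s, so it gains 154 s.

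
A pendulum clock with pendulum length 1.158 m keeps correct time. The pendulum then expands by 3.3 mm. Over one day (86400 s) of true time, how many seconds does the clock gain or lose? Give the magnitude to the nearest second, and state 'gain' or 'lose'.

lose 123 s

T ∝ √L, so T'/T = √(1.16130/1.158) = 1.00142.
In 86400 s of true time the clock registers 86400/1.00142 = 86277.2 s, so it loses 123 s.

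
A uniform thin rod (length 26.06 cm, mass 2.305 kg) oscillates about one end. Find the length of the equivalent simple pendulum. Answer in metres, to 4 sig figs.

The equivalent simple-pendulum length is L_eq = I/(md), where I is about the pivot and d = 0.13030 m.
I_cm = (1/12)mL² = 0.013045 kg·m², so I = I_cm + md² = 0.013045 + 0.039134 = 0.052179 kg·m².
L_eq = 0.052179/(2.305 × 0.13030) = 0.1737 m.

0.1737 m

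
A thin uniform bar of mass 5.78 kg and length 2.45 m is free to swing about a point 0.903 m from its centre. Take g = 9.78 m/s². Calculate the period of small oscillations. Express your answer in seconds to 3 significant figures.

For a physical pendulum T = 2π√(I/(mgd)), with d = 0.9030 m from pivot to centre of mass.
I_cm = mL²/12 = 5.78 × 2.45²/12 = 2.891 kg·m²; I = I_cm + md² = 2.891 + 5.78 × 0.9030² = 7.604 kg·m².
T = 2π√(7.604/(5.78 × 9.78 × 0.9030)) = 2.43 s.

2.43 s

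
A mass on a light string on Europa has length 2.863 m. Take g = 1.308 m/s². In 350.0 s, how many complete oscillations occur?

T = 2π√(L/g) = 2π√(2.863/1.308) = 9.2958 s.
Number of complete oscillations = ⌊350.0/9.2958⌋ = ⌊37.651⌋ = 37.

37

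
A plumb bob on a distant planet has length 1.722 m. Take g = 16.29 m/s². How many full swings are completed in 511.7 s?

250

T = 2π√(L/g) = 2π√(1.722/16.29) = 2.0428 s.
Number of complete oscillations = ⌊511.7/2.0428⌋ = ⌊250.48⌋ = 250.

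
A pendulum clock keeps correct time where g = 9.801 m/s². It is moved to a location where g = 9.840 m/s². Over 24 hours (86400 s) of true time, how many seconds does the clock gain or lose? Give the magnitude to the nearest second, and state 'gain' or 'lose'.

The clock's period scales as T ∝ 1/√g, so T'/T = √(9.801/9.840) = 0.998016.
In 86400 s of true time the clock registers 86400/0.998016 = 86571.7 s, so it gains 172 s.

gain 172 s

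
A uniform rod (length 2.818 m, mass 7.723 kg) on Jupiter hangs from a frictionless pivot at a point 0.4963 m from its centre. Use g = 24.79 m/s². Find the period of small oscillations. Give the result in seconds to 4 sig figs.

1.707 s

For a physical pendulum T = 2π√(I/(mgd)), with d = 0.49630 m from pivot to centre of mass.
I_cm = mL²/12 = 7.723 × 2.818²/12 = 5.1108 kg·m²; I = I_cm + md² = 5.1108 + 7.723 × 0.49630² = 7.0131 kg·m².
T = 2π√(7.0131/(7.723 × 24.79 × 0.49630)) = 1.707 s.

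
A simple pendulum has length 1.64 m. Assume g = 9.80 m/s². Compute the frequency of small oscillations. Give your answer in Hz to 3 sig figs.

T = 2π√(L/g) = 2π√(1.64/9.80) = 2.570 s, so f = 1/T = 0.389 Hz.

0.389 Hz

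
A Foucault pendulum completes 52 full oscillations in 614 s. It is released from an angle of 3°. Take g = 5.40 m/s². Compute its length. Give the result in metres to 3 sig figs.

19.1 m

T = 614/52 = 11.81 s.
From T = 2π√(L/g), L = gT²/(4π²) = 5.40 × 11.81²/(4π²) = 19.1 m.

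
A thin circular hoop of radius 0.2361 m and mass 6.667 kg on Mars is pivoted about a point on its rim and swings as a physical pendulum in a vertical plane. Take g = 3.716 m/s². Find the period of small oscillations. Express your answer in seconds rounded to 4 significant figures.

I_cm = mr² = 0.37164 kg·m². The pivot is at distance d = 0.2361 m from the centre of mass.
By the parallel-axis theorem, I = I_cm + md² = 0.37164 + 0.37164 = 0.74328 kg·m².
T = 2π√(I/(mgd)) = 2π√(0.74328/(6.667 × 3.716 × 0.2361)) = 2.240 s.

2.240 s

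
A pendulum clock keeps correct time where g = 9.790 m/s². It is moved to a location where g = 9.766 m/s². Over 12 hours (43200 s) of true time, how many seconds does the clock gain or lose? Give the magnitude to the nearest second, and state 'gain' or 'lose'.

lose 53 s

The clock's period scales as T ∝ 1/√g, so T'/T = √(9.790/9.766) = 1.00123.
In 43200 s of true time the clock registers 43200/1.00123 = 43147.0 s, so it loses 53 s.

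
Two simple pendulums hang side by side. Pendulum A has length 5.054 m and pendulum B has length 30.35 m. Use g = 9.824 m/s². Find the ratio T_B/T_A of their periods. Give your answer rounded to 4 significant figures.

T ∝ √L, so T_B/T_A = √(L_B/L_A) = √(30.35/5.054) = 2.451.

2.451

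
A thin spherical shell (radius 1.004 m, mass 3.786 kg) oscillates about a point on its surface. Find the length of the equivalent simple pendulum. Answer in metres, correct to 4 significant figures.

The equivalent simple-pendulum length is L_eq = I/(md), where I is about the pivot and d = 1.0040 m.
I_cm = (2/3)mR² = 2.5442 kg·m², so I = I_cm + md² = 2.5442 + 3.8163 = 6.3606 kg·m².
L_eq = 6.3606/(3.786 × 1.0040) = 1.673 m.

1.673 m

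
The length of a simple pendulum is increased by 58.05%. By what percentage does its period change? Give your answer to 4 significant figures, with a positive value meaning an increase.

T ∝ √L, so T'/T = √(1.5805) = 1.2572.
Percentage change in T = (1.2572 − 1) × 100% = 25.72%.

25.72%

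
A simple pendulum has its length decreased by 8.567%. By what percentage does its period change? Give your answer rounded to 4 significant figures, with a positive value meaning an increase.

T ∝ √L, so T'/T = √(0.91433) = 0.95621.
Percentage change in T = (0.95621 − 1) × 100% = -4.379%.

-4.379%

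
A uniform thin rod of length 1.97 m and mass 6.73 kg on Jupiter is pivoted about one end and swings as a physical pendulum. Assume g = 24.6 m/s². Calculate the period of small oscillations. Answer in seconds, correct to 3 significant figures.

For a physical pendulum T = 2π√(I/(mgd)), with d = 0.9850 m from pivot to centre of mass.
I_cm = mL²/12 = 6.73 × 1.97²/12 = 2.177 kg·m²; I = I_cm + md² = 2.177 + 6.73 × 0.9850² = 8.706 kg·m².
T = 2π√(8.706/(6.73 × 24.6 × 0.9850)) = 1.45 s.

1.45 s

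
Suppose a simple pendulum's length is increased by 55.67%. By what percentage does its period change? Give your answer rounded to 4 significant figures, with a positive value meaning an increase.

T ∝ √L, so T'/T = √(1.5567) = 1.2477.
Percentage change in T = (1.2477 − 1) × 100% = 24.77%.

24.77%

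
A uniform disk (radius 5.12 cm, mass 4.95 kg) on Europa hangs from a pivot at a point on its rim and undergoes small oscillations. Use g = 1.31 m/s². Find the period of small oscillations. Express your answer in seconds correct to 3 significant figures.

1.52 s

I_cm = ½mr² = 0.006488 kg·m². The pivot is at distance d = 0.0512 m from the centre of mass.
By the parallel-axis theorem, I = I_cm + md² = 0.006488 + 0.01298 = 0.01946 kg·m².
T = 2π√(I/(mgd)) = 2π√(0.01946/(4.95 × 1.31 × 0.0512)) = 1.52 s.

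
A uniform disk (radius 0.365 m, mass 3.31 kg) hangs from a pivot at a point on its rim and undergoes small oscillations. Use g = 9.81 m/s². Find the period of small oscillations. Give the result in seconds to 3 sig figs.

1.48 s

I_cm = ½mr² = 0.2205 kg·m². The pivot is at distance d = 0.365 m from the centre of mass.
By the parallel-axis theorem, I = I_cm + md² = 0.2205 + 0.4410 = 0.6615 kg·m².
T = 2π√(I/(mgd)) = 2π√(0.6615/(3.31 × 9.81 × 0.365)) = 1.48 s.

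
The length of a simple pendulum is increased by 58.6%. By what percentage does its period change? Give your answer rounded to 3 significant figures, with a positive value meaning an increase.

25.9%

T ∝ √L, so T'/T = √(1.586) = 1.259.
Percentage change in T = (1.259 − 1) × 100% = 25.9%.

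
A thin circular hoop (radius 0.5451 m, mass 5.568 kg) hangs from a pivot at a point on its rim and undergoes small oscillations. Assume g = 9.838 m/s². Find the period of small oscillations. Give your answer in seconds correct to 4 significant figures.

2.092 s

I_cm = mr² = 1.6544 kg·m². The pivot is at distance d = 0.5451 m from the centre of mass.
By the parallel-axis theorem, I = I_cm + md² = 1.6544 + 1.6544 = 3.3089 kg·m².
T = 2π√(I/(mgd)) = 2π√(3.3089/(5.568 × 9.838 × 0.5451)) = 2.092 s.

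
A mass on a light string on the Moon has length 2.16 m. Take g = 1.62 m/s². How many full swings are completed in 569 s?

T = 2π√(L/g) = 2π√(2.16/1.62) = 7.255 s.
Number of complete oscillations = ⌊569/7.255⌋ = ⌊78.43⌋ = 78.

78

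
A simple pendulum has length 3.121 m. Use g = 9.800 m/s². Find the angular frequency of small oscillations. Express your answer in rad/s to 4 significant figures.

ω = √(g/L) = √(9.800/3.121) = 1.772 rad/s.

1.772 rad/s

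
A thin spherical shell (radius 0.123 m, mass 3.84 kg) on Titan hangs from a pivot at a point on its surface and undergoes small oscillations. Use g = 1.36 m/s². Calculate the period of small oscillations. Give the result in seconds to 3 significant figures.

I_cm = (2/3)mr² = 0.03873 kg·m². The pivot is at distance d = 0.123 m from the centre of mass.
By the parallel-axis theorem, I = I_cm + md² = 0.03873 + 0.05810 = 0.09683 kg·m².
T = 2π√(I/(mgd)) = 2π√(0.09683/(3.84 × 1.36 × 0.123)) = 2.44 s.

2.44 s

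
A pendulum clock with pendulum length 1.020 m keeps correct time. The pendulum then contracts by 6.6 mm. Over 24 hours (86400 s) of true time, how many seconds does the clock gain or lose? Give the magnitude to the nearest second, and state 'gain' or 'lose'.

T ∝ √L, so T'/T = √(1.01340/1.020) = 0.996759.
In 86400 s of true time the clock registers 86400/0.996759 = 86680.9 s, so it gains 281 s.

gain 281 s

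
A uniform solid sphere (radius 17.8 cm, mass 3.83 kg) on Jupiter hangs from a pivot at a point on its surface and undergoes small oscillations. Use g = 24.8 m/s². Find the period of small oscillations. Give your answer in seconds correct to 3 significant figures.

I_cm = (2/5)mr² = 0.04854 kg·m². The pivot is at distance d = 0.178 m from the centre of mass.
By the parallel-axis theorem, I = I_cm + md² = 0.04854 + 0.1213 = 0.1699 kg·m².
T = 2π√(I/(mgd)) = 2π√(0.1699/(3.83 × 24.8 × 0.178)) = 0.630 s.

0.630 s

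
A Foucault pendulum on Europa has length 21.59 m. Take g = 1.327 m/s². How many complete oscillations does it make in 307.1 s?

T = 2π√(L/g) = 2π√(21.59/1.327) = 25.344 s.
Number of complete oscillations = ⌊307.1/25.344⌋ = ⌊12.117⌋ = 12.

12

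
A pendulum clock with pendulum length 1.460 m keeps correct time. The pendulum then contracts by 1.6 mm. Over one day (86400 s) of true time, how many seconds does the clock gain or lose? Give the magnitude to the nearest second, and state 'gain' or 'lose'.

T ∝ √L, so T'/T = √(1.45840/1.460) = 0.999452.
In 86400 s of true time the clock registers 86400/0.999452 = 86447.4 s, so it gains 47 s.

gain 47 s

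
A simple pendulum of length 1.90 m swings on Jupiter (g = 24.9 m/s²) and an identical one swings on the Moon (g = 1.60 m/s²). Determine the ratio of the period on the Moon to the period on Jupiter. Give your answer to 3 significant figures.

3.94

T ∝ 1/√g, so T₂/T₁ = √(g₁/g₂) = √(24.9/1.60) = 3.94.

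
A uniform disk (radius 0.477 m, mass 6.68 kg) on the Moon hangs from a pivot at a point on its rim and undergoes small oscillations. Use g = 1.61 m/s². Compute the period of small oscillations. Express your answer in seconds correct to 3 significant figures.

4.19 s

I_cm = ½mr² = 0.7599 kg·m². The pivot is at distance d = 0.477 m from the centre of mass.
By the parallel-axis theorem, I = I_cm + md² = 0.7599 + 1.520 = 2.280 kg·m².
T = 2π√(I/(mgd)) = 2π√(2.280/(6.68 × 1.61 × 0.477)) = 4.19 s.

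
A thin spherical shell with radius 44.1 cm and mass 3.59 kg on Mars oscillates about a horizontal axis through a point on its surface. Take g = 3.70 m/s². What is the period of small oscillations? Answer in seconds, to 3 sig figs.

2.80 s

I_cm = (2/3)mr² = 0.4655 kg·m². The pivot is at distance d = 0.441 m from the centre of mass.
By the parallel-axis theorem, I = I_cm + md² = 0.4655 + 0.6982 = 1.164 kg·m².
T = 2π√(I/(mgd)) = 2π√(1.164/(3.59 × 3.70 × 0.441)) = 2.80 s.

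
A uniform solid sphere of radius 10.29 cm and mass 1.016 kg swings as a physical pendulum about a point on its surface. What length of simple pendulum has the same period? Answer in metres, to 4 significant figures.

The equivalent simple-pendulum length is L_eq = I/(md), where I is about the pivot and d = 0.10290 m.
I_cm = (2/5)mR² = 0.0043031 kg·m², so I = I_cm + md² = 0.0043031 + 0.010758 = 0.015061 kg·m².
L_eq = 0.015061/(1.016 × 0.10290) = 0.1441 m.

0.1441 m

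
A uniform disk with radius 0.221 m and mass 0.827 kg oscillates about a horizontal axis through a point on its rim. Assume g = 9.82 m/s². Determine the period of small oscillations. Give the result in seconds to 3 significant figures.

1.15 s

I_cm = ½mr² = 0.02020 kg·m². The pivot is at distance d = 0.221 m from the centre of mass.
By the parallel-axis theorem, I = I_cm + md² = 0.02020 + 0.04039 = 0.06059 kg·m².
T = 2π√(I/(mgd)) = 2π√(0.06059/(0.827 × 9.82 × 0.221)) = 1.15 s.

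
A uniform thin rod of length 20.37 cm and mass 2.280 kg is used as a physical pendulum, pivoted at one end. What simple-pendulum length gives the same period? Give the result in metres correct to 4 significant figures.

0.1358 m

The equivalent simple-pendulum length is L_eq = I/(md), where I is about the pivot and d = 0.10185 m.
I_cm = (1/12)mL² = 0.0078838 kg·m², so I = I_cm + md² = 0.0078838 + 0.023651 = 0.031535 kg·m².
L_eq = 0.031535/(2.280 × 0.10185) = 0.1358 m.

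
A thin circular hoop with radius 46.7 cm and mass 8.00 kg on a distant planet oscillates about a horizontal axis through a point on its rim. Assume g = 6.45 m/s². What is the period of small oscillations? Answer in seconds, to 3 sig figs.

2.39 s

I_cm = mr² = 1.745 kg·m². The pivot is at distance d = 0.467 m from the centre of mass.
By the parallel-axis theorem, I = I_cm + md² = 1.745 + 1.745 = 3.489 kg·m².
T = 2π√(I/(mgd)) = 2π√(3.489/(8.00 × 6.45 × 0.467)) = 2.39 s.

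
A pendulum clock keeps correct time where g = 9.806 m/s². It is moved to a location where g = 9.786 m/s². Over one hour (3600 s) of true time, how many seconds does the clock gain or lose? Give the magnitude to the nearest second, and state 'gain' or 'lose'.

lose 4 s

The clock's period scales as T ∝ 1/√g, so T'/T = √(9.806/9.786) = 1.00102.
In 3600 s of true time the clock registers 3600/1.00102 = 3596.3 s, so it loses 4 s.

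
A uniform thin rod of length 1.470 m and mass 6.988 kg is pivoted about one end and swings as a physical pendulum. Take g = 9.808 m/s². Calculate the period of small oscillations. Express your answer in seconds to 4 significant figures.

1.986 s

For a physical pendulum T = 2π√(I/(mgd)), with d = 0.73500 m from pivot to centre of mass.
I_cm = mL²/12 = 6.988 × 1.470²/12 = 1.2584 kg·m²; I = I_cm + md² = 1.2584 + 6.988 × 0.73500² = 5.0335 kg·m².
T = 2π√(5.0335/(6.988 × 9.808 × 0.73500)) = 1.986 s.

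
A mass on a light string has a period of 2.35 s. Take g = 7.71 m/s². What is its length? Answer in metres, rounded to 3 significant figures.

From T = 2π√(L/g), L = gT²/(4π²) = 7.71 × 2.350²/(4π²) = 1.08 m.

1.08 m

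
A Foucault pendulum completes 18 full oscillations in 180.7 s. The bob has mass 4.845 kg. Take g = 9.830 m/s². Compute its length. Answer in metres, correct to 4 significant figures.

T = 180.7/18 = 10.039 s.
From T = 2π√(L/g), L = gT²/(4π²) = 9.830 × 10.039²/(4π²) = 25.09 m.

25.09 m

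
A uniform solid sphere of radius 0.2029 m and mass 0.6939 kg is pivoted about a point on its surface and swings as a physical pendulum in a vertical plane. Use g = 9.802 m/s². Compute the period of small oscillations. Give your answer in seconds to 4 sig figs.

I_cm = (2/5)mr² = 0.011427 kg·m². The pivot is at distance d = 0.2029 m from the centre of mass.
By the parallel-axis theorem, I = I_cm + md² = 0.011427 + 0.028567 = 0.039993 kg·m².
T = 2π√(I/(mgd)) = 2π√(0.039993/(0.6939 × 9.802 × 0.2029)) = 1.070 s.

1.070 s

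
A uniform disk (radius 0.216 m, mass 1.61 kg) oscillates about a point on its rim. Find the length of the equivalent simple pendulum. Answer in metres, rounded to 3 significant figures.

The equivalent simple-pendulum length is L_eq = I/(md), where I is about the pivot and d = 0.2160 m.
I_cm = ½mR² = 0.03756 kg·m², so I = I_cm + md² = 0.03756 + 0.07512 = 0.1127 kg·m².
L_eq = 0.1127/(1.61 × 0.2160) = 0.324 m.

0.324 m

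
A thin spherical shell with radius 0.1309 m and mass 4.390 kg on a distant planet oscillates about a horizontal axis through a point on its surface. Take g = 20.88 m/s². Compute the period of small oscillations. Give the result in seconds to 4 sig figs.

0.6423 s

I_cm = (2/3)mr² = 0.050148 kg·m². The pivot is at distance d = 0.1309 m from the centre of mass.
By the parallel-axis theorem, I = I_cm + md² = 0.050148 + 0.075222 = 0.12537 kg·m².
T = 2π√(I/(mgd)) = 2π√(0.12537/(4.390 × 20.88 × 0.1309)) = 0.6423 s.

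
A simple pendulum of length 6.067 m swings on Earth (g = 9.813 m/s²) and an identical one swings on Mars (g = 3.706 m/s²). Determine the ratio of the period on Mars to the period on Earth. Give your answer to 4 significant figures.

1.627

T ∝ 1/√g, so T₂/T₁ = √(g₁/g₂) = √(9.813/3.706) = 1.627.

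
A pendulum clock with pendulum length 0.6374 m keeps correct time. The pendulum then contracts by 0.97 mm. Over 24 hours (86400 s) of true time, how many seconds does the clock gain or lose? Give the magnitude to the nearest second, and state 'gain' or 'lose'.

T ∝ √L, so T'/T = √(0.63643/0.6374) = 0.999239.
In 86400 s of true time the clock registers 86400/0.999239 = 86465.8 s, so it gains 66 s.

gain 66 s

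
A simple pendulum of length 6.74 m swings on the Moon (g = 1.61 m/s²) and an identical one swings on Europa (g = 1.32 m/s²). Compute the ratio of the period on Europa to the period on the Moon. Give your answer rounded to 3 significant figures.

1.10

T ∝ 1/√g, so T₂/T₁ = √(g₁/g₂) = √(1.61/1.32) = 1.10.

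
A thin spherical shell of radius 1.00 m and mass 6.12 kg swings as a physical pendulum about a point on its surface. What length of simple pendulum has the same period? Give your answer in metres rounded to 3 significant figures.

1.67 m

The equivalent simple-pendulum length is L_eq = I/(md), where I is about the pivot and d = 1.000 m.
I_cm = (2/3)mR² = 4.080 kg·m², so I = I_cm + md² = 4.080 + 6.120 = 10.20 kg·m².
L_eq = 10.20/(6.12 × 1.000) = 1.67 m.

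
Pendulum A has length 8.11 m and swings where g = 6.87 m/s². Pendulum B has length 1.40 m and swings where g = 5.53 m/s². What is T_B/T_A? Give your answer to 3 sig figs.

0.463

T = 2π√(L/g), so T_B/T_A = √((L_B/g_B)/(L_A/g_A)) = √((1.40/5.53)/(8.11/6.87)) = 0.463.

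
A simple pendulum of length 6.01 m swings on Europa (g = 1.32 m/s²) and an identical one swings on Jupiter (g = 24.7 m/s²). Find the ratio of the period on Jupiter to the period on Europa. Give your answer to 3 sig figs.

0.231

T ∝ 1/√g, so T₂/T₁ = √(g₁/g₂) = √(1.32/24.7) = 0.231.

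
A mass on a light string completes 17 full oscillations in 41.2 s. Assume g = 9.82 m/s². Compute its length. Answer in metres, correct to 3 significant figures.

1.46 m

T = 41.2/17 = 2.424 s.
From T = 2π√(L/g), L = gT²/(4π²) = 9.82 × 2.424²/(4π²) = 1.46 m.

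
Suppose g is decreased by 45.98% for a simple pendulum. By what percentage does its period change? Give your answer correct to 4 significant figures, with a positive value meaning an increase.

T ∝ 1/√g, so T'/T = 1/√(0.54020) = 1.3606.
Percentage change in T = (1.3606 − 1) × 100% = 36.06%.

36.06%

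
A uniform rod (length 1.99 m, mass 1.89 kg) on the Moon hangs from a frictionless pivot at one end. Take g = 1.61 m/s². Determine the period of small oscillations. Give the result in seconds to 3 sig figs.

5.70 s

For a physical pendulum T = 2π√(I/(mgd)), with d = 0.9950 m from pivot to centre of mass.
I_cm = mL²/12 = 1.89 × 1.99²/12 = 0.6237 kg·m²; I = I_cm + md² = 0.6237 + 1.89 × 0.9950² = 2.495 kg·m².
T = 2π√(2.495/(1.89 × 1.61 × 0.9950)) = 5.70 s.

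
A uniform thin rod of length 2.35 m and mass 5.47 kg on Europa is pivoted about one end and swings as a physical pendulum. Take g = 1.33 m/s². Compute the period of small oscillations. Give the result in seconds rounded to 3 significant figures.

6.82 s

For a physical pendulum T = 2π√(I/(mgd)), with d = 1.175 m from pivot to centre of mass.
I_cm = mL²/12 = 5.47 × 2.35²/12 = 2.517 kg·m²; I = I_cm + md² = 2.517 + 5.47 × 1.175² = 10.07 kg·m².
T = 2π√(10.07/(5.47 × 1.33 × 1.175)) = 6.82 s.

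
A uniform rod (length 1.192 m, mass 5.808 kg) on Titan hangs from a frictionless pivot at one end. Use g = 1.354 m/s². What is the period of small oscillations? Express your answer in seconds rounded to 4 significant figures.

For a physical pendulum T = 2π√(I/(mgd)), with d = 0.59600 m from pivot to centre of mass.
I_cm = mL²/12 = 5.808 × 1.192²/12 = 0.68770 kg·m²; I = I_cm + md² = 0.68770 + 5.808 × 0.59600² = 2.7508 kg·m².
T = 2π√(2.7508/(5.808 × 1.354 × 0.59600)) = 4.814 s.

4.814 s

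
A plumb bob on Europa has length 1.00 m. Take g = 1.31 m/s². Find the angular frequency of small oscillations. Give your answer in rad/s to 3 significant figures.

ω = √(g/L) = √(1.31/1.00) = 1.14 rad/s.

1.14 rad/s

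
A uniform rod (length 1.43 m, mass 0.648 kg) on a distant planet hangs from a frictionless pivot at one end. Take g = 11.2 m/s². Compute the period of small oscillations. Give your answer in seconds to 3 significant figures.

1.83 s

For a physical pendulum T = 2π√(I/(mgd)), with d = 0.7150 m from pivot to centre of mass.
I_cm = mL²/12 = 0.648 × 1.43²/12 = 0.1104 kg·m²; I = I_cm + md² = 0.1104 + 0.648 × 0.7150² = 0.4417 kg·m².
T = 2π√(0.4417/(0.648 × 11.2 × 0.7150)) = 1.83 s.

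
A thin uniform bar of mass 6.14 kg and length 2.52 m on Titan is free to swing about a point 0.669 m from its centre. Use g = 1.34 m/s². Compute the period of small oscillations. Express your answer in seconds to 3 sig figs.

6.56 s

For a physical pendulum T = 2π√(I/(mgd)), with d = 0.6690 m from pivot to centre of mass.
I_cm = mL²/12 = 6.14 × 2.52²/12 = 3.249 kg·m²; I = I_cm + md² = 3.249 + 6.14 × 0.6690² = 5.997 kg·m².
T = 2π√(5.997/(6.14 × 1.34 × 0.6690)) = 6.56 s.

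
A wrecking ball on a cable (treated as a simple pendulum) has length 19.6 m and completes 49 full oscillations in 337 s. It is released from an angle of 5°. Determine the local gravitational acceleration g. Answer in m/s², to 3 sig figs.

T = 337/49 = 6.878 s.
From T = 2π√(L/g), g = 4π²L/T² = 4π² × 19.6/6.878² = 16.4 m/s².

16.4 m/s²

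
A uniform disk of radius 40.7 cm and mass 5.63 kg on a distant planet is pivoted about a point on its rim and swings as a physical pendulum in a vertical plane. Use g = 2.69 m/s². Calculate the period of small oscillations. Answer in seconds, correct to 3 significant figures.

I_cm = ½mr² = 0.4663 kg·m². The pivot is at distance d = 0.407 m from the centre of mass.
By the parallel-axis theorem, I = I_cm + md² = 0.4663 + 0.9326 = 1.399 kg·m².
T = 2π√(I/(mgd)) = 2π√(1.399/(5.63 × 2.69 × 0.407)) = 2.99 s.

2.99 s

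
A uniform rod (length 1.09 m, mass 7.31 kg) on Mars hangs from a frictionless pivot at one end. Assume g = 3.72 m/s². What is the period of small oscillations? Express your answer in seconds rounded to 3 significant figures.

For a physical pendulum T = 2π√(I/(mgd)), with d = 0.5450 m from pivot to centre of mass.
I_cm = mL²/12 = 7.31 × 1.09²/12 = 0.7238 kg·m²; I = I_cm + md² = 0.7238 + 7.31 × 0.5450² = 2.895 kg·m².
T = 2π√(2.895/(7.31 × 3.72 × 0.5450)) = 2.78 s.

2.78 s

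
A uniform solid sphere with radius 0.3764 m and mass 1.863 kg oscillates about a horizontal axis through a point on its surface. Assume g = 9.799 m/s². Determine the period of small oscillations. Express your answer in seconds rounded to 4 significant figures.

1.457 s

I_cm = (2/5)mr² = 0.10558 kg·m². The pivot is at distance d = 0.3764 m from the centre of mass.
By the parallel-axis theorem, I = I_cm + md² = 0.10558 + 0.26394 = 0.36952 kg·m².
T = 2π√(I/(mgd)) = 2π√(0.36952/(1.863 × 9.799 × 0.3764)) = 1.457 s.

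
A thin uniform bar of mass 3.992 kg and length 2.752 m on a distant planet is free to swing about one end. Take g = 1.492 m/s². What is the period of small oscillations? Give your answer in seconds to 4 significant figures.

6.967 s

For a physical pendulum T = 2π√(I/(mgd)), with d = 1.3760 m from pivot to centre of mass.
I_cm = mL²/12 = 3.992 × 2.752²/12 = 2.5195 kg·m²; I = I_cm + md² = 2.5195 + 3.992 × 1.3760² = 10.078 kg·m².
T = 2π√(10.078/(3.992 × 1.492 × 1.3760)) = 6.967 s.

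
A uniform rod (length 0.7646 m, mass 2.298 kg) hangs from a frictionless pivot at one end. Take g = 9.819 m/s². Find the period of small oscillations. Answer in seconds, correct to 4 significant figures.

For a physical pendulum T = 2π√(I/(mgd)), with d = 0.38230 m from pivot to centre of mass.
I_cm = mL²/12 = 2.298 × 0.7646²/12 = 0.11195 kg·m²; I = I_cm + md² = 0.11195 + 2.298 × 0.38230² = 0.44781 kg·m².
T = 2π√(0.44781/(2.298 × 9.819 × 0.38230)) = 1.432 s.

1.432 s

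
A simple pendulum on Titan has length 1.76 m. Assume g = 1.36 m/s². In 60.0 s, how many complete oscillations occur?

8

T = 2π√(L/g) = 2π√(1.76/1.36) = 7.148 s.
Number of complete oscillations = ⌊60.0/7.148⌋ = ⌊8.394⌋ = 8.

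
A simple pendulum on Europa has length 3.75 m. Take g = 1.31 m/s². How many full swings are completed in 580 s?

T = 2π√(L/g) = 2π√(3.75/1.31) = 10.63 s.
Number of complete oscillations = ⌊580/10.63⌋ = ⌊54.56⌋ = 54.

54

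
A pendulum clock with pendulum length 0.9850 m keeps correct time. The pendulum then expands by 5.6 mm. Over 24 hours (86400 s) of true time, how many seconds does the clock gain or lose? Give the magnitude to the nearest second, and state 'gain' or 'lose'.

lose 245 s

T ∝ √L, so T'/T = √(0.99060/0.9850) = 1.00284.
In 86400 s of true time the clock registers 86400/1.00284 = 86155.4 s, so it loses 245 s.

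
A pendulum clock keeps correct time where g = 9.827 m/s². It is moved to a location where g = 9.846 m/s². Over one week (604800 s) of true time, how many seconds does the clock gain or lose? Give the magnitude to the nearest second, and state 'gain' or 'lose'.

The clock's period scales as T ∝ 1/√g, so T'/T = √(9.827/9.846) = 0.999035.
In 604800 s of true time the clock registers 604800/0.999035 = 605384.4 s, so it gains 584 s.

gain 584 s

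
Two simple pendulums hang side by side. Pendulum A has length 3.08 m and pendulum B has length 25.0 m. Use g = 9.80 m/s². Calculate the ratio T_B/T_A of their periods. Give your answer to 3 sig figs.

2.85

T ∝ √L, so T_B/T_A = √(L_B/L_A) = √(25.0/3.08) = 2.85.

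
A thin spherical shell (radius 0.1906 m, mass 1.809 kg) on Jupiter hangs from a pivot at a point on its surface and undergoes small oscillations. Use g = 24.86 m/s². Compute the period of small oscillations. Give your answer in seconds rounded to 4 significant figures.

0.7103 s

I_cm = (2/3)mr² = 0.043812 kg·m². The pivot is at distance d = 0.1906 m from the centre of mass.
By the parallel-axis theorem, I = I_cm + md² = 0.043812 + 0.065718 = 0.10953 kg·m².
T = 2π√(I/(mgd)) = 2π√(0.10953/(1.809 × 24.86 × 0.1906)) = 0.7103 s.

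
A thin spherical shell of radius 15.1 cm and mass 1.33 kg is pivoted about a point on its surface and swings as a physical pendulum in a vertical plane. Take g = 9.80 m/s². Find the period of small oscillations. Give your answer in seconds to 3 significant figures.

1.01 s

I_cm = (2/3)mr² = 0.02022 kg·m². The pivot is at distance d = 0.151 m from the centre of mass.
By the parallel-axis theorem, I = I_cm + md² = 0.02022 + 0.03033 = 0.05054 kg·m².
T = 2π√(I/(mgd)) = 2π√(0.05054/(1.33 × 9.80 × 0.151)) = 1.01 s.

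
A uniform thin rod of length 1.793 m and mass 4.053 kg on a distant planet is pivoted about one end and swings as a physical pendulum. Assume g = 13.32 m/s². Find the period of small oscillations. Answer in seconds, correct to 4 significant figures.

For a physical pendulum T = 2π√(I/(mgd)), with d = 0.89650 m from pivot to centre of mass.
I_cm = mL²/12 = 4.053 × 1.793²/12 = 1.0858 kg·m²; I = I_cm + md² = 1.0858 + 4.053 × 0.89650² = 4.3433 kg·m².
T = 2π√(4.3433/(4.053 × 13.32 × 0.89650)) = 1.882 s.

1.882 s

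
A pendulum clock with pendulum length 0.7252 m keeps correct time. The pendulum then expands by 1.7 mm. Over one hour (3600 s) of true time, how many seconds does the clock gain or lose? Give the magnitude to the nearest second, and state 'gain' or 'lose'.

T ∝ √L, so T'/T = √(0.72690/0.7252) = 1.00117.
In 3600 s of true time the clock registers 3600/1.00117 = 3595.8 s, so it loses 4 s.

lose 4 s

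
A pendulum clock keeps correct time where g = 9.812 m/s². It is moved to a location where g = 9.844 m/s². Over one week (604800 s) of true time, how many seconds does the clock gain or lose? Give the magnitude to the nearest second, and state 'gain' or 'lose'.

The clock's period scales as T ∝ 1/√g, so T'/T = √(9.812/9.844) = 0.998373.
In 604800 s of true time the clock registers 604800/0.998373 = 605785.4 s, so it gains 985 s.

gain 985 s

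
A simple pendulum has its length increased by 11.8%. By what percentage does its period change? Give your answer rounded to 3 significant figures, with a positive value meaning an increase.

5.74%

T ∝ √L, so T'/T = √(1.118) = 1.057.
Percentage change in T = (1.057 − 1) × 100% = 5.74%.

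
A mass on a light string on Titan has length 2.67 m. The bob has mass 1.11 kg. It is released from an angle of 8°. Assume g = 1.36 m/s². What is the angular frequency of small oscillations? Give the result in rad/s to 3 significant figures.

ω = √(g/L) = √(1.36/2.67) = 0.714 rad/s.

0.714 rad/s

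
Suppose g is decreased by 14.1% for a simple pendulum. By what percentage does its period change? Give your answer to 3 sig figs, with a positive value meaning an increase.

7.90%

T ∝ 1/√g, so T'/T = 1/√(0.8590) = 1.079.
Percentage change in T = (1.079 − 1) × 100% = 7.90%.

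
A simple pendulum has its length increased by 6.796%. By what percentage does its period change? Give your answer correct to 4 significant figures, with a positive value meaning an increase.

3.342%

T ∝ √L, so T'/T = √(1.0680) = 1.0334.
Percentage change in T = (1.0334 − 1) × 100% = 3.342%.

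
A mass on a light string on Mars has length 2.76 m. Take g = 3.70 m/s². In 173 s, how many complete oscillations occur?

T = 2π√(L/g) = 2π√(2.76/3.70) = 5.427 s.
Number of complete oscillations = ⌊173/5.427⌋ = ⌊31.88⌋ = 31.

31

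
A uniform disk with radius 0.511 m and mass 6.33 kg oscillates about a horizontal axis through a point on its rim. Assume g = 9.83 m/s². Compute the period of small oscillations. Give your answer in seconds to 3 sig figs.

I_cm = ½mr² = 0.8264 kg·m². The pivot is at distance d = 0.511 m from the centre of mass.
By the parallel-axis theorem, I = I_cm + md² = 0.8264 + 1.653 = 2.479 kg·m².
T = 2π√(I/(mgd)) = 2π√(2.479/(6.33 × 9.83 × 0.511)) = 1.75 s.

1.75 s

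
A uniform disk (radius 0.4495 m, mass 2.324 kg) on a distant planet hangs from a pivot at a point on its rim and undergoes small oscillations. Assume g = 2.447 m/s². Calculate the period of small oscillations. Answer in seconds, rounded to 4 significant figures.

3.298 s

I_cm = ½mr² = 0.23478 kg·m². The pivot is at distance d = 0.4495 m from the centre of mass.
By the parallel-axis theorem, I = I_cm + md² = 0.23478 + 0.46956 = 0.70435 kg·m².
T = 2π√(I/(mgd)) = 2π√(0.70435/(2.324 × 2.447 × 0.4495)) = 3.298 s.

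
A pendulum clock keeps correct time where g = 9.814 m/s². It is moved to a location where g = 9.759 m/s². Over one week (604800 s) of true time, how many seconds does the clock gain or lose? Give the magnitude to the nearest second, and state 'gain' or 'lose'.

The clock's period scales as T ∝ 1/√g, so T'/T = √(9.814/9.759) = 1.00281.
In 604800 s of true time the clock registers 604800/1.00281 = 603102.9 s, so it loses 1697 s.

lose 1697 s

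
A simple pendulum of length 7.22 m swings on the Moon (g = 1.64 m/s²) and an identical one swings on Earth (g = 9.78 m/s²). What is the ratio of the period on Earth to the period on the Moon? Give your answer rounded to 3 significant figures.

T ∝ 1/√g, so T₂/T₁ = √(g₁/g₂) = √(1.64/9.78) = 0.409.

0.409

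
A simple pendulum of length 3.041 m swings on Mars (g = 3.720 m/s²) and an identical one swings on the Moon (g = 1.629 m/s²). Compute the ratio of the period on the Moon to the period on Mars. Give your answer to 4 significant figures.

1.511

T ∝ 1/√g, so T₂/T₁ = √(g₁/g₂) = √(3.720/1.629) = 1.511.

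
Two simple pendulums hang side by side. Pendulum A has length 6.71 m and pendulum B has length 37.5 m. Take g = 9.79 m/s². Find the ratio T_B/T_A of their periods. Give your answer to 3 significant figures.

T ∝ √L, so T_B/T_A = √(L_B/L_A) = √(37.5/6.71) = 2.36.

2.36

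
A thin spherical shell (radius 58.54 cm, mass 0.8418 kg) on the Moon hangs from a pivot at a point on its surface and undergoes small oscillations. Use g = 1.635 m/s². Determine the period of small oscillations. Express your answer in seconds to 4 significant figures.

4.854 s

I_cm = (2/3)mr² = 0.19232 kg·m². The pivot is at distance d = 0.5854 m from the centre of mass.
By the parallel-axis theorem, I = I_cm + md² = 0.19232 + 0.28848 = 0.48080 kg·m².
T = 2π√(I/(mgd)) = 2π√(0.48080/(0.8418 × 1.635 × 0.5854)) = 4.854 s.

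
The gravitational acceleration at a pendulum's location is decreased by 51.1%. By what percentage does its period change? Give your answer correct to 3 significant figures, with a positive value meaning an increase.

43.0%

T ∝ 1/√g, so T'/T = 1/√(0.4890) = 1.430.
Percentage change in T = (1.430 − 1) × 100% = 43.0%.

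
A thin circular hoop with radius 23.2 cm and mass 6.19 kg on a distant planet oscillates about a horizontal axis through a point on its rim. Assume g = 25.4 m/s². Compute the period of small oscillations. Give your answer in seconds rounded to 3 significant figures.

I_cm = mr² = 0.3332 kg·m². The pivot is at distance d = 0.232 m from the centre of mass.
By the parallel-axis theorem, I = I_cm + md² = 0.3332 + 0.3332 = 0.6663 kg·m².
T = 2π√(I/(mgd)) = 2π√(0.6663/(6.19 × 25.4 × 0.232)) = 0.849 s.

0.849 s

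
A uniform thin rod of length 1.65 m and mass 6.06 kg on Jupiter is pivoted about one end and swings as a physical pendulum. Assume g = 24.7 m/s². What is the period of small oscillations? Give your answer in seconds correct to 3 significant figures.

For a physical pendulum T = 2π√(I/(mgd)), with d = 0.8250 m from pivot to centre of mass.
I_cm = mL²/12 = 6.06 × 1.65²/12 = 1.375 kg·m²; I = I_cm + md² = 1.375 + 6.06 × 0.8250² = 5.499 kg·m².
T = 2π√(5.499/(6.06 × 24.7 × 0.8250)) = 1.33 s.

1.33 s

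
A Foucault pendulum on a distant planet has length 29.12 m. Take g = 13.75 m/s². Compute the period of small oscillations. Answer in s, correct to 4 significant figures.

9.144 s

T = 2π√(L/g) = 2π√(29.12/13.75) = 2π × 1.4553 = 9.144 s.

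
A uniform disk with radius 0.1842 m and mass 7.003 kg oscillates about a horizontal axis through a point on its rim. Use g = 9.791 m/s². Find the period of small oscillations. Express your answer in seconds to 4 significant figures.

I_cm = ½mr² = 0.11880 kg·m². The pivot is at distance d = 0.1842 m from the centre of mass.
By the parallel-axis theorem, I = I_cm + md² = 0.11880 + 0.23761 = 0.35641 kg·m².
T = 2π√(I/(mgd)) = 2π√(0.35641/(7.003 × 9.791 × 0.1842)) = 1.055 s.

1.055 s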